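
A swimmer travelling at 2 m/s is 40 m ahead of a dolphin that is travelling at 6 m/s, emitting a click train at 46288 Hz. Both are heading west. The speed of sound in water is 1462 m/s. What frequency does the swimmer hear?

46415 Hz

The swimmer is ahead, so the dolphin is moving toward it while the swimmer is moving away from the dolphin.
With source approaching and observer receding, f' = f · (v − v_o)/(v − v_s).
f' = 46288 × (1462 − 2)/(1462 − 6) = 46288 × 1460/1456 ≈ 46415 Hz.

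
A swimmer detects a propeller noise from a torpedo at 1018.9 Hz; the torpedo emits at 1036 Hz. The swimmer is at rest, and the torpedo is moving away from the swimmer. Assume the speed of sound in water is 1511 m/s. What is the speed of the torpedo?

f' = f · v/(v + v_s) ⇒ v_s = v · |1 − f/f'|.
v_s = 1511 × |1 − 1036/1018.9| = 1511 × 0.01678 ≈ 25 m/s.

25 m/s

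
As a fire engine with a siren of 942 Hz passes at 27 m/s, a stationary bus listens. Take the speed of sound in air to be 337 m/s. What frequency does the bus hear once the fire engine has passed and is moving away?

Receding: f₂ = f · v/(v + v_s) = 942 × 337/364 ≈ 872 Hz.

872 Hz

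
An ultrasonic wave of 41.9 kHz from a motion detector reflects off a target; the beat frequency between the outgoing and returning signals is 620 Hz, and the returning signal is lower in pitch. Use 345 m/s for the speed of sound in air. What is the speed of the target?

2.57 m/s

Double Doppler shift off a moving reflector: f₂ = f₀ · (v + u)/(v − u) (u > 0 toward emitter).
Returning signal is lower, so f₂ = f₀ − Δf = 41900 − 620 = 41280 Hz.
Rearranging, u = v · (f₂ − f₀)/(f₂ + f₀) = 345 × -620/83180 ≈ -2.57 m/s.
So the target is moving at 2.57 m/s away from the emitter.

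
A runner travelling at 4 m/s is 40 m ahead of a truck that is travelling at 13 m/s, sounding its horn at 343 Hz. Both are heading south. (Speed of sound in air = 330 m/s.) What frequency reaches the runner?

353 Hz

The runner is ahead, so the truck is moving toward it while the runner is moving away from the truck.
General Doppler shift: f' = f · (v − v_o)/(v − v_s).
f' = 343 × (330 − 4)/(330 − 13) = 343 × 326/317 ≈ 353 Hz.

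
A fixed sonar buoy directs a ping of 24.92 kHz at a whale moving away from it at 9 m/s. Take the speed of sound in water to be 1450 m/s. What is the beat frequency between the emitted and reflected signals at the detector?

307 Hz

The whale first receives the wave as a moving observer: f₁ = f₀ · (v − u)/v = 24.92 × (1450 − 9)/1450 ≈ 24.765 kHz.
On reflection it acts as a source moving away from the stationary detector: f₂ = f₁ · v/(v + u) = 24.765 × 1450/1459 ≈ 24.613 kHz.
Equivalently f₂ = f₀ · (v − u)/(v + u).
Beat frequency (with f₀ = 24920 Hz): |f₂ − f₀| = 2u·f₀/(v + u) = 2 × 9 × 24920/1459 ≈ 307 Hz.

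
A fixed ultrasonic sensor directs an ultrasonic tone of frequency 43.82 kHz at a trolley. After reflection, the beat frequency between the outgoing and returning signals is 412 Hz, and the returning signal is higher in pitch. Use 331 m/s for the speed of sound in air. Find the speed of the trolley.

Double Doppler shift off a moving reflector: f₂ = f₀ · (v + u)/(v − u) (u > 0 toward emitter).
Returning signal is higher, so f₂ = f₀ + Δf = 43820 + 412 = 44232 Hz.
Rearranging, u = v · (f₂ − f₀)/(f₂ + f₀) = 331 × 412/88052 ≈ 1.55 m/s.
So the trolley is moving at 1.55 m/s toward the emitter.

1.55 m/s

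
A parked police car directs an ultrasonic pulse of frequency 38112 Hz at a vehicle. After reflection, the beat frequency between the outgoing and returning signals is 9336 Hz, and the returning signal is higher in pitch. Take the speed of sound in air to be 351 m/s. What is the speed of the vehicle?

Double Doppler shift off a moving reflector: f₂ = f₀ · (v + u)/(v − u) (u > 0 toward emitter).
Returning signal is higher, so f₂ = f₀ + Δf = 38112 + 9336 = 47448 Hz.
Rearranging, u = v · (f₂ − f₀)/(f₂ + f₀) = 351 × 9336/85560 ≈ 38 m/s.
So the vehicle is moving at 38 m/s toward the emitter.

38 m/s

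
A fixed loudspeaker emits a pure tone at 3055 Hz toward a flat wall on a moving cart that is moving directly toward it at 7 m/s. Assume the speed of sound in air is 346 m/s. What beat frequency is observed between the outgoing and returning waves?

The flat wall on a moving cart first receives the wave as a moving observer: f₁ = f₀ · (v + u)/v = 3055 × (346 + 7)/346 ≈ 3116.8 Hz.
The reflection then acts as a moving source: f₂ = f₁ · v/(v − u) ≈ 3181.2 Hz.
Beat frequency: |f₂ − f₀| = 2u·f₀/(v − u) = 2 × 7 × 3055/339 ≈ 126 Hz.

126 Hz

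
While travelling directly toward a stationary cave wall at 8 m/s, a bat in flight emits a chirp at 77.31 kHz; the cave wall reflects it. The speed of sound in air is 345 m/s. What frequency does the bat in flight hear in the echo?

The cave wall receives the sound from a moving source: f₁ = f₀ · v/(v − v_e) = 77.31 × 345/337 ≈ 79.1 kHz.
On the return leg the bat in flight is a moving observer: f₂ = f₁ · (v + v_e)/v = 79.1 × 353/345 ≈ 81.0 kHz.

81.0 kHz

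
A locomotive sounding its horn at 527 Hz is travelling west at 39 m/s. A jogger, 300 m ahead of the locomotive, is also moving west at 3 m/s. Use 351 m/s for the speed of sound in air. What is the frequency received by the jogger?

588 Hz

The jogger is ahead, so the locomotive is moving toward it while the jogger is moving away from the locomotive.
Both move, so f' = f · (v − v_o)/(v − v_s).
f' = 527 × (351 − 3)/(351 − 39) = 527 × 348/312 ≈ 588 Hz.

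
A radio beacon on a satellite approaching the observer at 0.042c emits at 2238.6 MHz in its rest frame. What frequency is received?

2334.7 MHz

Relativistic Doppler for frequency: f' = f₀ · √((1 + β)/(1 − β)).
f' = 2238.6 × √(1.0420/0.9580) = 2238.6 × 1.04292 ≈ 2334.7 MHz.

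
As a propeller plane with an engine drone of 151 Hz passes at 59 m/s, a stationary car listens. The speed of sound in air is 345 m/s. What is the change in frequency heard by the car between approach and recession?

53.2 Hz

Approaching: f₁ = f · v/(v − v_s) = 151 × 345/286 ≈ 182.2 Hz.
Receding: f₂ = f · v/(v + v_s) = 151 × 345/404 ≈ 128.9 Hz.
Drop: f₁ − f₂ = 2f·v·v_s/(v² − v_s²) = 2 × 151 × 345 × 59/(345² − 59²) ≈ 53.2 Hz.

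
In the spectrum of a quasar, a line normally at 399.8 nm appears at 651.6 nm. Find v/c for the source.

λ'/λ₀ = 1.6298 > 1 (redshift), so the source is receding.
λ'/λ₀ = √((1 + β)/(1 − β)) for a receding source ⇒ β = (r² − 1)/(r² + 1) with r = λ'/λ₀.
β = (2.6563 − 1)/(2.6563 + 1) ≈ 0.453.

0.453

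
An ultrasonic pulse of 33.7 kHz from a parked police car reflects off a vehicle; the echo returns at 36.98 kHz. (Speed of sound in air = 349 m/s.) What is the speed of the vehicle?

16.2 m/s

Double Doppler shift off a moving reflector: f₂ = f₀ · (v + u)/(v − u) (u > 0 toward emitter).
Rearranging, u = v · (f₂ − f₀)/(f₂ + f₀) = 349 × 3.28/70.68 ≈ 16.2 m/s.
So the vehicle is moving at 16.2 m/s toward the emitter.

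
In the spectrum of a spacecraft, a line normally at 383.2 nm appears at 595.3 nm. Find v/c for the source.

0.414

λ'/λ₀ = 1.5535 > 1 (redshift), so the source is receding.
λ'/λ₀ = √((1 + β)/(1 − β)) for a receding source ⇒ β = (r² − 1)/(r² + 1) with r = λ'/λ₀.
β = (2.4134 − 1)/(2.4134 + 1) ≈ 0.414.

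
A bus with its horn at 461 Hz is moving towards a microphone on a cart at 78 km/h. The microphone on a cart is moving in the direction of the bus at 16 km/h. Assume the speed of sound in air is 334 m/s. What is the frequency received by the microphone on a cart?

78 km/h = 21.67 m/s; 16 km/h = 4.444 m/s.
With source approaching and observer approaching, f' = f · (v + v_o)/(v − v_s).
f' = 461 × (334 + 4.444)/(334 − 21.67) = 461 × 338.44/312.33 ≈ 500 Hz.

500 Hz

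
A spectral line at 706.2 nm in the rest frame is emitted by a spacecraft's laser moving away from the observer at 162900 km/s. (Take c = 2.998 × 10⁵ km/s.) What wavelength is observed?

1298.3 nm

β = v/c = 162900/299800 = 0.5434.
Relativistic Doppler for wavelength: λ' = λ₀ · √((1 + β)/(1 − β)).
λ' = 706.2 × √(1.5434/0.4566) = 706.2 × 1.83843 ≈ 1298.3 nm.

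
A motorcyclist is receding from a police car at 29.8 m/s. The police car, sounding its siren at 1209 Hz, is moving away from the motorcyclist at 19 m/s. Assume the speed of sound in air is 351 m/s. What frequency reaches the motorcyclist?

1050 Hz

With source receding and observer receding, f' = f · (v − v_o)/(v + v_s).
f' = 1209 × (351 − 29.8)/(351 + 19) = 1209 × 321.2/370 ≈ 1050 Hz.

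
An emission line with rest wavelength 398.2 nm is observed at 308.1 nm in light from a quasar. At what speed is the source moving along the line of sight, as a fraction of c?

0.251

λ'/λ₀ = 0.7737 < 1 (blueshift), so the source is approaching.
λ'/λ₀ = √((1 − β)/(1 + β)) for an approaching source ⇒ β = (1 − r²)/(1 + r²) with r = λ'/λ₀.
β = (1 − 0.5987)/(1 + 0.5987) ≈ 0.251.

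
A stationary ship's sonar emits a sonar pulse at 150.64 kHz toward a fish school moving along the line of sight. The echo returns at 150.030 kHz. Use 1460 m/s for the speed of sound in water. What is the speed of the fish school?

Double Doppler shift off a moving reflector: f₂ = f₀ · (v + u)/(v − u) (u > 0 toward emitter).
Rearranging, u = v · (f₂ − f₀)/(f₂ + f₀) = 1460 × -0.610/300.670 ≈ -2.96 m/s.
So the fish school is moving at 2.96 m/s away from the emitter.

2.96 m/s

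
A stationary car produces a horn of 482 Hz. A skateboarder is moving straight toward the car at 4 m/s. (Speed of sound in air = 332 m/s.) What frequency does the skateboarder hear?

488 Hz

Moving observer, stationary source: f' = f · (v + v_o)/v.
f' = 482 × (332 + 4)/332 = 482 × 336/332 ≈ 488 Hz.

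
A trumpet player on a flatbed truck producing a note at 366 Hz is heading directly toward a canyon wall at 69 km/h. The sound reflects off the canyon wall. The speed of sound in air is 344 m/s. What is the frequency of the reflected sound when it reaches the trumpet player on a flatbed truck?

69 km/h = 19.17 m/s.
The canyon wall receives the sound from a moving source: f₁ = f₀ · v/(v − v_e) = 366 × 344/324.83 ≈ 388 Hz.
On the return leg the trumpet player on a flatbed truck is a moving observer: f₂ = f₁ · (v + v_e)/v = 388 × 363.17/344 ≈ 409 Hz.

409 Hz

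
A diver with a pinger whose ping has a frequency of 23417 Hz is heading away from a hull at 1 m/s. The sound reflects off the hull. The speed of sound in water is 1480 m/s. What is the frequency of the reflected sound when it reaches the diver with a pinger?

The hull receives the sound from a moving source: f₁ = f₀ · v/(v + v_e) = 23417 × 1480/1481 ≈ 23401 Hz.
On the return leg the diver with a pinger is a moving observer: f₂ = f₁ · (v − v_e)/v = 23401 × 1479/1480 ≈ 23385 Hz.
Equivalently f₂ = f₀ · (v − v_e)/(v + v_e).

23385 Hz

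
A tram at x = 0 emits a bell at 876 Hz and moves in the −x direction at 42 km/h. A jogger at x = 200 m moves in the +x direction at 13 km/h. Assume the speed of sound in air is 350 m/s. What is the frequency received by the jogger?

839 Hz

42 km/h = 11.67 m/s; 13 km/h = 3.611 m/s.
The observer lies on the +x side, so the source is heading away from the observer and the observer is heading away from the source.
General Doppler shift: f' = f · (v − v_o)/(v + v_s).
f' = 876 × (350 − 3.611)/(350 + 11.67) = 876 × 346.39/361.67 ≈ 839 Hz.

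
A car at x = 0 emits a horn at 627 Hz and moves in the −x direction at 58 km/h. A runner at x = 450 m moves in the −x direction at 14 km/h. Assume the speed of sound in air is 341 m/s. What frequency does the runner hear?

606 Hz

58 km/h = 16.11 m/s; 14 km/h = 3.889 m/s.
The observer lies on the +x side, so the source is heading away from the observer and the observer is heading toward the source.
Both move, so f' = f · (v + v_o)/(v + v_s).
f' = 627 × (341 + 3.889)/(341 + 16.11) = 627 × 344.89/357.11 ≈ 606 Hz.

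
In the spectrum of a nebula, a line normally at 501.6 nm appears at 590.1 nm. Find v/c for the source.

λ'/λ₀ = 1.1764 > 1 (redshift), so the source is receding.
λ'/λ₀ = √((1 + β)/(1 − β)) for a receding source ⇒ β = (r² − 1)/(r² + 1) with r = λ'/λ₀.
β = (1.3840 − 1)/(1.3840 + 1) ≈ 0.161.

0.161c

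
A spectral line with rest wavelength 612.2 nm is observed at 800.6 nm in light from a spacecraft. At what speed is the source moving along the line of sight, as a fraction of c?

λ'/λ₀ = 1.3077 > 1 (redshift), so the source is receding.
λ'/λ₀ = √((1 + β)/(1 − β)) for a receding source ⇒ β = (r² − 1)/(r² + 1) with r = λ'/λ₀.
β = (1.7102 − 1)/(1.7102 + 1) ≈ 0.262.

0.262c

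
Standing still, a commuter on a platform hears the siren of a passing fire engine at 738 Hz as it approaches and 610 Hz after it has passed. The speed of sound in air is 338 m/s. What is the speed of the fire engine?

f₁/f₂ = (v + v_s)/(v − v_s), so v_s = v · (f₁ − f₂)/(f₁ + f₂).
v_s = 338 × (738 − 610)/(738 + 610) = 338 × 128/1348 ≈ 32 m/s.

32 m/s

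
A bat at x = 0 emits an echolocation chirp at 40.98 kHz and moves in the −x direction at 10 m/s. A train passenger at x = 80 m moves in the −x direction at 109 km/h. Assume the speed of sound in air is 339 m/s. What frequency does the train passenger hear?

43.4 kHz

109 km/h = 30.28 m/s.
The observer lies on the +x side, so the source is heading away from the observer and the observer is heading toward the source.
Both move, so f' = f · (v + v_o)/(v + v_s).
f' = 40.98 × (339 + 30.28)/(339 + 10) = 40.98 × 369.28/349 ≈ 43.4 kHz.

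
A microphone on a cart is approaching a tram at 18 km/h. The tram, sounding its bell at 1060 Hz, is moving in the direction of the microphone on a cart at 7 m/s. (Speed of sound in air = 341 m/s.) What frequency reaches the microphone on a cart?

18 km/h = 5 m/s.
Both move, so f' = f · (v + v_o)/(v − v_s).
f' = 1060 × (341 + 5)/(341 − 7) = 1060 × 346/334 ≈ 1098 Hz.

1098 Hz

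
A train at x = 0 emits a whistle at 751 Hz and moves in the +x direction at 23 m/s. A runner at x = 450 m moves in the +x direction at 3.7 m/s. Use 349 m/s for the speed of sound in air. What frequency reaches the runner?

The observer lies on the +x side, so the source is heading toward the observer and the observer is heading away from the source.
With source approaching and observer receding, f' = f · (v − v_o)/(v − v_s).
f' = 751 × (349 − 3.7)/(349 − 23) = 751 × 345.3/326 ≈ 795 Hz.

795 Hz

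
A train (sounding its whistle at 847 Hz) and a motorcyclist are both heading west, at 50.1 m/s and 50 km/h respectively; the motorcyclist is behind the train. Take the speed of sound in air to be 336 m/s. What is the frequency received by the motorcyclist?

768 Hz

50 km/h = 13.89 m/s.
The motorcyclist is behind, so the train is moving away from it while the motorcyclist is moving toward the train.
Both move, so f' = f · (v + v_o)/(v + v_s).
f' = 847 × (336 + 13.89)/(336 + 50.1) = 847 × 349.89/386.1 ≈ 768 Hz.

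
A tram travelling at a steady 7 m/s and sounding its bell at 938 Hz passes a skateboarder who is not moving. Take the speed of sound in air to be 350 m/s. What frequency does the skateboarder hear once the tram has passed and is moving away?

Receding: f₂ = f · v/(v + v_s) = 938 × 350/357 ≈ 920 Hz.

920 Hz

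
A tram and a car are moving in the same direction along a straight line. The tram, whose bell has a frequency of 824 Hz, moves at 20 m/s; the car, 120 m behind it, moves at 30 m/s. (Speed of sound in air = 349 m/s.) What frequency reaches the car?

The car is behind, so the tram is moving away from it while the car is moving toward the tram.
With source receding and observer approaching, f' = f · (v + v_o)/(v + v_s).
f' = 824 × (349 + 30)/(349 + 20) = 824 × 379/369 ≈ 846 Hz.

846 Hz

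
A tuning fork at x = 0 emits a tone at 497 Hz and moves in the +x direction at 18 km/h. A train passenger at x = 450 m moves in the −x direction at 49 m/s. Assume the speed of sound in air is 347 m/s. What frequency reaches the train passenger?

575 Hz

18 km/h = 5 m/s.
The observer lies on the +x side, so the source is heading toward the observer and the observer is heading toward the source.
With source approaching and observer approaching, f' = f · (v + v_o)/(v − v_s).
f' = 497 × (347 + 49)/(347 − 5) = 497 × 396/342 ≈ 575 Hz.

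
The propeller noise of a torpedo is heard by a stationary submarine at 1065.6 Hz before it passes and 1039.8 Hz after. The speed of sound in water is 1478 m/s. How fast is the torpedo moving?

f₁/f₂ = (v + v_s)/(v − v_s), so v_s = v · (f₁ − f₂)/(f₁ + f₂).
v_s = 1478 × (1065.6 − 1039.8)/(1065.6 + 1039.8) = 1478 × 25.8/2105.4 ≈ 18.1 m/s.

18.1 m/s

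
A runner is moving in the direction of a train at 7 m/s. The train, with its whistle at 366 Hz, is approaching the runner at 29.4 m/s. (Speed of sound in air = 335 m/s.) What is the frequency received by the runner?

With source approaching and observer approaching, f' = f · (v + v_o)/(v − v_s).
f' = 366 × (335 + 7)/(335 − 29.4) = 366 × 342/305.6 ≈ 410 Hz.

410 Hz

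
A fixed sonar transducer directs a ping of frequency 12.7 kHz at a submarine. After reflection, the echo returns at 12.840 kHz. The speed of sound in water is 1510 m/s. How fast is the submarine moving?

8.3 m/s

Double Doppler shift off a moving reflector: f₂ = f₀ · (v + u)/(v − u) (u > 0 toward emitter).
Rearranging, u = v · (f₂ − f₀)/(f₂ + f₀) = 1510 × 0.140/25.540 ≈ 8.3 m/s.
So the submarine is moving at 8.3 m/s toward the emitter.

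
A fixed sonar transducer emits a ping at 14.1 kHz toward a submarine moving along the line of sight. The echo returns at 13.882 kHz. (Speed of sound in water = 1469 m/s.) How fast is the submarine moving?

Double Doppler shift off a moving reflector: f₂ = f₀ · (v + u)/(v − u) (u > 0 toward emitter).
Rearranging, u = v · (f₂ − f₀)/(f₂ + f₀) = 1469 × -0.218/27.982 ≈ -11.4 m/s.
So the submarine is moving at 11.4 m/s away from the emitter.

11.4 m/s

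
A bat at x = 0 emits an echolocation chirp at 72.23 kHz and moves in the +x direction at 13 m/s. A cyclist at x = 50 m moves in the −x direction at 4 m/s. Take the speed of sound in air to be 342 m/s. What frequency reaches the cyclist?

The observer lies on the +x side, so the source is heading toward the observer and the observer is heading toward the source.
Both move, so f' = f · (v + v_o)/(v − v_s).
f' = 72.23 × (342 + 4)/(342 − 13) = 72.23 × 346/329 ≈ 76.0 kHz.

76.0 kHz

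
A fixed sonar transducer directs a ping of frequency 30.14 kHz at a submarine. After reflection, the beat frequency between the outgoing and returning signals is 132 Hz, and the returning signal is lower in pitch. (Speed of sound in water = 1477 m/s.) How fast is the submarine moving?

3.2 m/s

Double Doppler shift off a moving reflector: f₂ = f₀ · (v + u)/(v − u) (u > 0 toward emitter).
Returning signal is lower, so f₂ = f₀ − Δf = 30140 − 132 = 30008 Hz.
Rearranging, u = v · (f₂ − f₀)/(f₂ + f₀) = 1477 × -132/60148 ≈ -3.2 m/s.
So the submarine is moving at 3.2 m/s away from the emitter.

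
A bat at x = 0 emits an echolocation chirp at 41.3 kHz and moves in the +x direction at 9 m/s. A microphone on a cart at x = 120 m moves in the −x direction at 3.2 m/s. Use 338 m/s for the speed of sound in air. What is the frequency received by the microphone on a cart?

42.8 kHz

The observer lies on the +x side, so the source is heading toward the observer and the observer is heading toward the source.
With source approaching and observer approaching, f' = f · (v + v_o)/(v − v_s).
f' = 41.3 × (338 + 3.2)/(338 − 9) = 41.3 × 341.2/329 ≈ 42.8 kHz.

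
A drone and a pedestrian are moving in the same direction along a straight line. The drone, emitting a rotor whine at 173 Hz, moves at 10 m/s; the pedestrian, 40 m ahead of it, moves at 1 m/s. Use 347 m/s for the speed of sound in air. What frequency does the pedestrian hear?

178 Hz

The pedestrian is ahead, so the drone is moving toward it while the pedestrian is moving away from the drone.
Both move, so f' = f · (v − v_o)/(v − v_s).
f' = 173 × (347 − 1)/(347 − 10) = 173 × 346/337 ≈ 178 Hz.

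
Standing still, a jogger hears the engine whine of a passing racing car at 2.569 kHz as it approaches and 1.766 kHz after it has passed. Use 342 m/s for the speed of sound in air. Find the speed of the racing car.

63 m/s

f₁/f₂ = (v + v_s)/(v − v_s), so v_s = v · (f₁ − f₂)/(f₁ + f₂).
v_s = 342 × (2.569 − 1.766)/(2.569 + 1.766) = 342 × 0.803/4.335 ≈ 63 m/s.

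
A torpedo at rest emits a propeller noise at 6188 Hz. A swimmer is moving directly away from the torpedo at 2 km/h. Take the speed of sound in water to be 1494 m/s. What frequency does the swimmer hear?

6186 Hz

2 km/h = 0.5556 m/s.
Moving observer, stationary source: f' = f · (v − v_o)/v.
f' = 6188 × (1494 − 0.5556)/1494 = 6188 × 1493.4/1494 ≈ 6186 Hz.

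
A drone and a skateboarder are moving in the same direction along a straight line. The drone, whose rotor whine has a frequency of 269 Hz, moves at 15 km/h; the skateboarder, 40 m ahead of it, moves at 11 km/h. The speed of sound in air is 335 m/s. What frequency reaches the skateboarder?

15 km/h = 4.167 m/s; 11 km/h = 3.056 m/s.
The skateboarder is ahead, so the drone is moving toward it while the skateboarder is moving away from the drone.
General Doppler shift: f' = f · (v − v_o)/(v − v_s).
f' = 269 × (335 − 3.056)/(335 − 4.167) = 269 × 331.94/330.83 ≈ 270 Hz.

270 Hz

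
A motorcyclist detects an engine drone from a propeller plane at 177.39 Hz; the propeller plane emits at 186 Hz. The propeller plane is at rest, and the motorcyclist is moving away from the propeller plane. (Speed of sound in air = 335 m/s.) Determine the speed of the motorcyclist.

15.5 m/s

f' = f · (v − v_o)/v ⇒ v_o = v · |f'/f − 1|.
v_o = 335 × |177.39/186 − 1| = 335 × 0.04629 ≈ 15.5 m/s.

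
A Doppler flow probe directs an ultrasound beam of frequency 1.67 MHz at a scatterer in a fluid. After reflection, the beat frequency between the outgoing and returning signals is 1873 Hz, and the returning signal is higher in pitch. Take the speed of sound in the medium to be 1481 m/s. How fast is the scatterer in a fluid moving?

0.83 m/s

Double Doppler shift off a moving reflector: f₂ = f₀ · (v + u)/(v − u) (u > 0 toward emitter).
Returning signal is higher, so f₂ = f₀ + Δf = 1670000 + 1873 = 1671873 Hz.
Rearranging, u = v · (f₂ − f₀)/(f₂ + f₀) = 1481 × 1873/3341873 ≈ 0.83 m/s.
So the scatterer in a fluid is moving at 0.83 m/s toward the emitter.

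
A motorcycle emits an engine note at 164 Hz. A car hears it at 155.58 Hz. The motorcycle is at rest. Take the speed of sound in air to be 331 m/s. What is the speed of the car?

f' < f, so the car is receding.
f' = f · (v − v_o)/v ⇒ v_o = v · |f'/f − 1|.
v_o = 331 × |155.58/164 − 1| = 331 × 0.05134 ≈ 17.0 m/s.

17.0 m/s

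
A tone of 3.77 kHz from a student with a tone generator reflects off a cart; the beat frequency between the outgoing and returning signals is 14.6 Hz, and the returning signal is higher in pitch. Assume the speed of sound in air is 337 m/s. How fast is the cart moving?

0.65 m/s

Double Doppler shift off a moving reflector: f₂ = f₀ · (v + u)/(v − u) (u > 0 toward emitter).
Returning signal is higher, so f₂ = f₀ + Δf = 3770 + 14.6 = 3784.6 Hz.
Rearranging, u = v · (f₂ − f₀)/(f₂ + f₀) = 337 × 14.6/7554.6 ≈ 0.65 m/s.
So the cart is moving at 0.65 m/s toward the emitter.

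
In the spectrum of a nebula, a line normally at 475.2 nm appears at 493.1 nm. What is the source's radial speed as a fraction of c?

λ'/λ₀ = 1.0377 > 1 (redshift), so the source is receding.
λ'/λ₀ = √((1 + β)/(1 − β)) for a receding source ⇒ β = (r² − 1)/(r² + 1) with r = λ'/λ₀.
β = (1.0768 − 1)/(1.0768 + 1) ≈ 0.037.

0.037c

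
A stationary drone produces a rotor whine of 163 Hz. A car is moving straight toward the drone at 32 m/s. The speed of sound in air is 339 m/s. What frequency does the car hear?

178 Hz

Only the observer moves, toward the source, so f' = f · (v + v_o)/v.
f' = 163 × (339 + 32)/339 = 163 × 371/339 ≈ 178 Hz.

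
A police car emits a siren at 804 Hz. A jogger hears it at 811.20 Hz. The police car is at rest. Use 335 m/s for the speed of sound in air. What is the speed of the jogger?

f' > f, so the jogger is approaching.
f' = f · (v + v_o)/v ⇒ v_o = v · |f'/f − 1|.
v_o = 335 × |811.20/804 − 1| = 335 × 0.008955 ≈ 3.00 m/s.

3.00 m/s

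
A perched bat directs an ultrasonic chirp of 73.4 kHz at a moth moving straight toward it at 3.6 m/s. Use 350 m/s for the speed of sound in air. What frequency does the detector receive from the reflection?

The moth first receives the wave as a moving observer: f₁ = f₀ · (v + u)/v = 73.4 × (350 + 3.6)/350 ≈ 74.2 kHz.
The reflection then acts as a moving source: f₂ = f₁ · v/(v − u) ≈ 74.9 kHz.

74.9 kHz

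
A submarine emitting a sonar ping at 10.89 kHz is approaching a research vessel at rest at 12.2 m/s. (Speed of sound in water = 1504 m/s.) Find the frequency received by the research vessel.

With the source moving toward a stationary observer, f' = f · v/(v − v_s).
f' = 10.89 × 1504/(1504 − 12.2) = 10.89 × 1504/1492 ≈ 10.98 kHz.

10.98 kHz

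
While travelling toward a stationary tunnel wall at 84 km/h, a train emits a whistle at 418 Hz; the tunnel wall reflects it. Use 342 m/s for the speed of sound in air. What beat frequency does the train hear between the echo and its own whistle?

84 km/h = 23.33 m/s.
The tunnel wall receives the sound from a moving source: f₁ = f₀ · v/(v − v_e) = 418 × 342/318.67 ≈ 448.6 Hz.
On the return leg the train is a moving observer: f₂ = f₁ · (v + v_e)/v = 448.6 × 365.33/342 ≈ 479.2 Hz.
Beat against the emitted tone: |f₂ − f₀| = 2v_e·f₀/(v − v_e) = 2 × 23.33 × 418/318.67 ≈ 61 Hz.

61 Hz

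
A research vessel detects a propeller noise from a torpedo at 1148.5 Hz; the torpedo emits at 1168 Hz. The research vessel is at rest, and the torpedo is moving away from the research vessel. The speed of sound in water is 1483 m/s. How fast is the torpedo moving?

25 m/s

f' = f · v/(v + v_s) ⇒ v_s = v · |1 − f/f'|.
v_s = 1483 × |1 − 1168/1148.5| = 1483 × 0.01698 ≈ 25 m/s.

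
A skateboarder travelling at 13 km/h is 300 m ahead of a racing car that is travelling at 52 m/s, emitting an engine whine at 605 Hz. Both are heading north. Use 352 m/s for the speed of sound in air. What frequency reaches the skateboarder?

703 Hz

13 km/h = 3.611 m/s.
The skateboarder is ahead, so the racing car is moving toward it while the skateboarder is moving away from the racing car.
General Doppler shift: f' = f · (v − v_o)/(v − v_s).
f' = 605 × (352 − 3.611)/(352 − 52) = 605 × 348.39/300 ≈ 703 Hz.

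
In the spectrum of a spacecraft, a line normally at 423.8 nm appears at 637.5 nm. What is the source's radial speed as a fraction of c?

0.387c

λ'/λ₀ = 1.5042 > 1 (redshift), so the source is receding.
λ'/λ₀ = √((1 + β)/(1 − β)) for a receding source ⇒ β = (r² − 1)/(r² + 1) with r = λ'/λ₀.
β = (2.2628 − 1)/(2.2628 + 1) ≈ 0.387.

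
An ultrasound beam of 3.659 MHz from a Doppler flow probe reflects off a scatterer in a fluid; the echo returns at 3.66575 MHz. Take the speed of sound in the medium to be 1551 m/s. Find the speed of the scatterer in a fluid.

Double Doppler shift off a moving reflector: f₂ = f₀ · (v + u)/(v − u) (u > 0 toward emitter).
Rearranging, u = v · (f₂ − f₀)/(f₂ + f₀) = 1551 × 0.00675/7.32475 ≈ 1.43 m/s.
So the scatterer in a fluid is moving at 1.43 m/s toward the emitter.

1.43 m/s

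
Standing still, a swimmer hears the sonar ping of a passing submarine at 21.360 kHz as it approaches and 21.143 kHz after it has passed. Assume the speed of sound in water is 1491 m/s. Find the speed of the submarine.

7.6 m/s

f₁/f₂ = (v + v_s)/(v − v_s), so v_s = v · (f₁ − f₂)/(f₁ + f₂).
v_s = 1491 × (21.360 − 21.143)/(21.360 + 21.143) = 1491 × 0.217/42.503 ≈ 7.6 m/s.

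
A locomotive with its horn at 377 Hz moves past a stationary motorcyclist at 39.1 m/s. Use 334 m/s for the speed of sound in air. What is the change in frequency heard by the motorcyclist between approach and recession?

89.5 Hz

Approaching: f₁ = f · v/(v − v_s) = 377 × 334/294.9 ≈ 427.0 Hz.
Receding: f₂ = f · v/(v + v_s) = 377 × 334/373.1 ≈ 337.5 Hz.
Drop: f₁ − f₂ = 2f·v·v_s/(v² − v_s²) = 2 × 377 × 334 × 39.1/(334² − 39.1²) ≈ 89.5 Hz.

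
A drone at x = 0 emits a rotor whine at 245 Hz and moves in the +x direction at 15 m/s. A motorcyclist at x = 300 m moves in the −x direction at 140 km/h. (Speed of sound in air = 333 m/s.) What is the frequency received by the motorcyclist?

287 Hz

140 km/h = 38.89 m/s.
The observer lies on the +x side, so the source is heading toward the observer and the observer is heading toward the source.
With source approaching and observer approaching, f' = f · (v + v_o)/(v − v_s).
f' = 245 × (333 + 38.89)/(333 − 15) = 245 × 371.89/318 ≈ 287 Hz.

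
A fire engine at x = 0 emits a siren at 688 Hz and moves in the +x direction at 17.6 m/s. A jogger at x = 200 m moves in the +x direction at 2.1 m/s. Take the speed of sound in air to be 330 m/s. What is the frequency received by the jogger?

722 Hz

The observer lies on the +x side, so the source is heading toward the observer and the observer is heading away from the source.
General Doppler shift: f' = f · (v − v_o)/(v − v_s).
f' = 688 × (330 − 2.1)/(330 − 17.6) = 688 × 327.9/312.4 ≈ 722 Hz.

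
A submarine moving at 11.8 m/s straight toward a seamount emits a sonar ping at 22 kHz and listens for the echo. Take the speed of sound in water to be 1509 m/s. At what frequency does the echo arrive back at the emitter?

The seamount receives the sound from a moving source: f₁ = f₀ · v/(v − v_e) = 22 × 1509/1497.2 ≈ 22.2 kHz.
On the return leg the submarine is a moving observer: f₂ = f₁ · (v + v_e)/v = 22.2 × 1520.8/1509 ≈ 22.3 kHz.

22.3 kHz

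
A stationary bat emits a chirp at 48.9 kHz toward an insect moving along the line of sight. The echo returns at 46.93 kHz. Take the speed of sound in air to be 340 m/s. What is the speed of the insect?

Double Doppler shift off a moving reflector: f₂ = f₀ · (v + u)/(v − u) (u > 0 toward emitter).
Rearranging, u = v · (f₂ − f₀)/(f₂ + f₀) = 340 × -1.97/95.83 ≈ -7.0 m/s.
So the insect is moving at 7.0 m/s away from the emitter.

7.0 m/s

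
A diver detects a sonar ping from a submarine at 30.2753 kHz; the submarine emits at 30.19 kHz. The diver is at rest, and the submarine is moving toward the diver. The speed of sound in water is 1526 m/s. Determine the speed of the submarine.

4.3 m/s

f' = f · v/(v − v_s) ⇒ v_s = v · |1 − f/f'|.
v_s = 1526 × |1 − 30.19/30.2753| = 1526 × 0.002817 ≈ 4.3 m/s.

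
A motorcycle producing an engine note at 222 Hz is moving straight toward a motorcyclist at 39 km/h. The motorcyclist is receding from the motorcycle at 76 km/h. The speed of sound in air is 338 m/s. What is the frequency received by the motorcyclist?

39 km/h = 10.83 m/s; 76 km/h = 21.11 m/s.
Both move, so f' = f · (v − v_o)/(v − v_s).
f' = 222 × (338 − 21.11)/(338 − 10.83) = 222 × 316.89/327.17 ≈ 215 Hz.

215 Hz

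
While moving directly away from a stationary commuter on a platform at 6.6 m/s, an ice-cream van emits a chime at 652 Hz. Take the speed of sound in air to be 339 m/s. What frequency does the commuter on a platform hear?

640 Hz

Only the source moves, away from the listener, so f' = f · v/(v + v_s).
f' = 652 × 339/(339 + 6.6) = 652 × 339/345.6 ≈ 640 Hz.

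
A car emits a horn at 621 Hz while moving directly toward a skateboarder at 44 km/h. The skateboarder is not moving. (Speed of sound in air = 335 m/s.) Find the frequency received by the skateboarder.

44 km/h = 12.22 m/s.
With the source moving toward a stationary observer, f' = f · v/(v − v_s).
f' = 621 × 335/(335 − 12.22) = 621 × 335/322.8 ≈ 645 Hz.

645 Hz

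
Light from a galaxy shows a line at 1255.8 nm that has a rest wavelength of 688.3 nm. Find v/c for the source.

λ'/λ₀ = 1.8245 > 1 (redshift), so the source is receding.
λ'/λ₀ = √((1 + β)/(1 − β)) for a receding source ⇒ β = (r² − 1)/(r² + 1) with r = λ'/λ₀.
β = (3.3288 − 1)/(3.3288 + 1) ≈ 0.538.

0.538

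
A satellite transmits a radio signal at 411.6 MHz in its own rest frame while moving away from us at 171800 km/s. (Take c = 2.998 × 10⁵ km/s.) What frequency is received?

β = v/c = 171800/299800 = 0.5730.
Relativistic Doppler for frequency: f' = f₀ · √((1 − β)/(1 + β)).
f' = 411.6 × √(0.4270/1.5730) = 411.6 × 0.52098 ≈ 214.4 MHz.

214.4 MHz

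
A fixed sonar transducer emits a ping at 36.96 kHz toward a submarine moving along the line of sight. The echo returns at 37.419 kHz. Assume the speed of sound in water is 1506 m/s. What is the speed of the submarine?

9.3 m/s

Double Doppler shift off a moving reflector: f₂ = f₀ · (v + u)/(v − u) (u > 0 toward emitter).
Rearranging, u = v · (f₂ − f₀)/(f₂ + f₀) = 1506 × 0.459/74.379 ≈ 9.3 m/s.
So the submarine is moving at 9.3 m/s toward the emitter.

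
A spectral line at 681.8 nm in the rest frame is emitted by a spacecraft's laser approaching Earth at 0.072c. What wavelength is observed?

Relativistic Doppler for wavelength: λ' = λ₀ · √((1 − β)/(1 + β)).
λ' = 681.8 × √(0.9280/1.0720) = 681.8 × 0.93041 ≈ 634.4 nm.

634.4 nm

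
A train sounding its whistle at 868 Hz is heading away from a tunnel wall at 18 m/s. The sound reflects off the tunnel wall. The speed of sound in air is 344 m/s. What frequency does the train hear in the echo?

782 Hz

The tunnel wall receives the sound from a moving source: f₁ = f₀ · v/(v + v_e) = 868 × 344/362 ≈ 825 Hz.
On the return leg the train is a moving observer: f₂ = f₁ · (v − v_e)/v = 825 × 326/344 ≈ 782 Hz.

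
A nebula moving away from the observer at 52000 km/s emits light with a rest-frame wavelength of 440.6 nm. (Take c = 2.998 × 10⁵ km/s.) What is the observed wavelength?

β = v/c = 52000/299800 = 0.1734.
Relativistic Doppler for wavelength: λ' = λ₀ · √((1 + β)/(1 − β)).
λ' = 440.6 × √(1.1734/0.8266) = 440.6 × 1.19151 ≈ 525.0 nm.

525.0 nm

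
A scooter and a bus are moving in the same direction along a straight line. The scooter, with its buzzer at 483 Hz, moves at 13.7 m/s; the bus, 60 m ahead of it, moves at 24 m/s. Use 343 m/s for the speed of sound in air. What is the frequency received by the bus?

468 Hz

The bus is ahead, so the scooter is moving toward it while the bus is moving away from the scooter.
Both move, so f' = f · (v − v_o)/(v − v_s).
f' = 483 × (343 − 24)/(343 − 13.7) = 483 × 319/329.3 ≈ 468 Hz.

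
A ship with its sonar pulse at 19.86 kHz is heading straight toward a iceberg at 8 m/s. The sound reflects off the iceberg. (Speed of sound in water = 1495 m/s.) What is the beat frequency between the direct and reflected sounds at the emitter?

214 Hz

The iceberg receives the sound from a moving source: f₁ = f₀ · v/(v − v_e) = 19.86 × 1495/1487 ≈ 19.967 kHz.
On the return leg the ship is a moving observer: f₂ = f₁ · (v + v_e)/v = 19.967 × 1503/1495 ≈ 20.074 kHz.
Equivalently f₂ = f₀ · (v + v_e)/(v − v_e).
Beat against the emitted tone (with f₀ = 19860 Hz): |f₂ − f₀| = 2v_e·f₀/(v − v_e) = 2 × 8 × 19860/1487 ≈ 214 Hz.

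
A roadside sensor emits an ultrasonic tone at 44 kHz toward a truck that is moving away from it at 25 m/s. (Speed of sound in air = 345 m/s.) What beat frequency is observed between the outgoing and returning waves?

The truck first receives the wave as a moving observer: f₁ = f₀ · (v − u)/v = 44 × (345 − 25)/345 ≈ 40.81 kHz.
The reflection then acts as a moving source: f₂ = f₁ · v/(v + u) ≈ 38.05 kHz.
Equivalently f₂ = f₀ · (v − u)/(v + u).
Beat frequency (with f₀ = 44000 Hz): |f₂ − f₀| = 2u·f₀/(v + u) = 2 × 25 × 44000/370 ≈ 5946 Hz.

5946 Hz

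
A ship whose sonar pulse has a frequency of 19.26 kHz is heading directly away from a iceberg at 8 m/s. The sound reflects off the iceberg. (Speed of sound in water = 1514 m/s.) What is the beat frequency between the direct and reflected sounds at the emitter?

202 Hz

The iceberg receives the sound from a moving source: f₁ = f₀ · v/(v + v_e) = 19.26 × 1514/1522 ≈ 19.159 kHz.
On the return leg the ship is a moving observer: f₂ = f₁ · (v − v_e)/v = 19.159 × 1506/1514 ≈ 19.058 kHz.
Equivalently f₂ = f₀ · (v − v_e)/(v + v_e).
Beat against the emitted tone (with f₀ = 19260 Hz): |f₂ − f₀| = 2v_e·f₀/(v + v_e) = 2 × 8 × 19260/1522 ≈ 202 Hz.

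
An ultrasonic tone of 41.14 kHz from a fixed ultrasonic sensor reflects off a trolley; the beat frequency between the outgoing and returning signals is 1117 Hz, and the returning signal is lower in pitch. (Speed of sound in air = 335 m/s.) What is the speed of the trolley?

Double Doppler shift off a moving reflector: f₂ = f₀ · (v + u)/(v − u) (u > 0 toward emitter).
Returning signal is lower, so f₂ = f₀ − Δf = 41140 − 1117 = 40023 Hz.
Rearranging, u = v · (f₂ − f₀)/(f₂ + f₀) = 335 × -1117/81163 ≈ -4.6 m/s.
So the trolley is moving at 4.6 m/s away from the emitter.

4.6 m/s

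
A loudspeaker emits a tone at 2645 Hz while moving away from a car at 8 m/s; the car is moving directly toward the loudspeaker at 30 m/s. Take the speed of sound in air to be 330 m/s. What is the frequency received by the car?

Both move, so f' = f · (v + v_o)/(v + v_s).
f' = 2645 × (330 + 30)/(330 + 8) = 2645 × 360/338 ≈ 2817 Hz.

2817 Hz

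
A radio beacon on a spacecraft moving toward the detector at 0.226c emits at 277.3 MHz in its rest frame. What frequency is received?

Relativistic Doppler for frequency: f' = f₀ · √((1 + β)/(1 − β)).
f' = 277.3 × √(1.2260/0.7740) = 277.3 × 1.25856 ≈ 349.0 MHz.

349.0 MHz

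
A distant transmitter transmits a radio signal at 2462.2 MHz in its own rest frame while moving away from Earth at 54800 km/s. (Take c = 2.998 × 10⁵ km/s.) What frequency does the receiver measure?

β = v/c = 54800/299800 = 0.1828.
Relativistic Doppler for frequency: f' = f₀ · √((1 − β)/(1 + β)).
f' = 2462.2 × √(0.8172/1.1828) = 2462.2 × 0.83122 ≈ 2046.6 MHz.

2046.6 MHz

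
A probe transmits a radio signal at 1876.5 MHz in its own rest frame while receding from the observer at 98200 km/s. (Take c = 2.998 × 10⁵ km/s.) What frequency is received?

β = v/c = 98200/299800 = 0.3276.
Relativistic Doppler for frequency: f' = f₀ · √((1 − β)/(1 + β)).
f' = 1876.5 × √(0.6724/1.3276) = 1876.5 × 0.71171 ≈ 1335.5 MHz.

1335.5 MHz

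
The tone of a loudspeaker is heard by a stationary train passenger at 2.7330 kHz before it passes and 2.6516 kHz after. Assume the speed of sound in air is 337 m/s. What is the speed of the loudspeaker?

f₁/f₂ = (v + v_s)/(v − v_s), so v_s = v · (f₁ − f₂)/(f₁ + f₂).
v_s = 337 × (2.7330 − 2.6516)/(2.7330 + 2.6516) = 337 × 0.0814/5.3846 ≈ 5.1 m/s.

5.1 m/s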